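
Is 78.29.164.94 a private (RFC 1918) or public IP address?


RFC 1918 private ranges:
  10.0.0.0/8 (10.0.0.0 - 10.255.255.255)
  172.16.0.0/12 (172.16.0.0 - 172.31.255.255)
  192.168.0.0/16 (192.168.0.0 - 192.168.255.255)
Public (not in any RFC 1918 range)


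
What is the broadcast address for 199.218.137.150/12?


Network: 199.208.0.0/12
Host bits = 20
Set all host bits to 1:
Broadcast: 199.223.255.255


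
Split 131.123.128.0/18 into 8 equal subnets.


New prefix = 18 + 3 = 21
Each subnet has 2048 addresses
  131.123.128.0/21
  131.123.136.0/21
  131.123.144.0/21
  131.123.152.0/21
  131.123.160.0/21
  131.123.168.0/21
  131.123.176.0/21
  131.123.184.0/21
Subnets: 131.123.128.0/21, 131.123.136.0/21, 131.123.144.0/21, 131.123.152.0/21, 131.123.160.0/21, 131.123.168.0/21, 131.123.176.0/21, 131.123.184.0/21


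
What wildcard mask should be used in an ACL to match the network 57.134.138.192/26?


Subnet mask: 255.255.255.192
Wildcard = 255.255.255.255 - subnet mask
255 - 255 = 0
255 - 255 = 0
255 - 255 = 0
255 - 192 = 63
Wildcard: 0.0.0.63


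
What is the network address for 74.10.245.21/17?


IP:   01001010.00001010.11110101.00010101
Mask: 11111111.11111111.10000000.00000000
AND operation:
Net:  01001010.00001010.10000000.00000000
Network: 74.10.128.0/17


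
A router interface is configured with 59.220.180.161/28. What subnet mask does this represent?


/28 means 28 network bits, 4 host bits
Binary: 11111111111111111111111111110000
Mask: 255.255.255.240


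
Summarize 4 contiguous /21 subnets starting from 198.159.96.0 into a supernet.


Original prefix: /21
Number of subnets: 4 = 2^2
New prefix = 21 - 2 = 19
Supernet: 198.159.96.0/19


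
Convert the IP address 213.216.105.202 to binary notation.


213 = 11010101
216 = 11011000
105 = 01101001
202 = 11001010
Binary: 11010101.11011000.01101001.11001010


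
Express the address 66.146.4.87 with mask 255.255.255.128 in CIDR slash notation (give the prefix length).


Binary: 11111111.11111111.11111111.10000000
Count leading 1s
Prefix: /25


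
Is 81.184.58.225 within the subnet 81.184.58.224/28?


Subnet network: 81.184.58.224
Test IP AND mask: 81.184.58.224
Yes, 81.184.58.225 is in 81.184.58.224/28


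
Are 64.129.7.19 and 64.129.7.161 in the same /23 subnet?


Mask: 255.255.254.0
64.129.7.19 AND mask = 64.129.6.0
64.129.7.161 AND mask = 64.129.6.0
Yes, same subnet (64.129.6.0)


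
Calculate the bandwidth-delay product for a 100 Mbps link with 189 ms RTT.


BDP = bandwidth * RTT
= 100 Mbps * 189 ms
= 100 * 1e6 * 189 / 1000 bits
= 18900000 bits
= 2362500 bytes
= 2307.1289 KB
BDP = 18900000 bits (2362500 bytes)


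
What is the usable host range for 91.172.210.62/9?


Network: 91.128.0.0
Broadcast: 91.255.255.255
First usable = network + 1
Last usable = broadcast - 1
Range: 91.128.0.1 to 91.255.255.254


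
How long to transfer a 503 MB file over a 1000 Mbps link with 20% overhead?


Effective throughput = 1000 * (1 - 20/100) = 800 Mbps
File size in Mb = 503 * 8 = 4024 Mb
Time = 4024 / 800
Time = 5.03 seconds


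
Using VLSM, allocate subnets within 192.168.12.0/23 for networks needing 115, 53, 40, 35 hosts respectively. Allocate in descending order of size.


115 hosts -> /25 (126 usable): 192.168.12.0/25
53 hosts -> /26 (62 usable): 192.168.12.128/26
40 hosts -> /26 (62 usable): 192.168.12.192/26
35 hosts -> /26 (62 usable): 192.168.13.0/26
Allocation: 192.168.12.0/25 (115 hosts, 126 usable); 192.168.12.128/26 (53 hosts, 62 usable); 192.168.12.192/26 (40 hosts, 62 usable); 192.168.13.0/26 (35 hosts, 62 usable)


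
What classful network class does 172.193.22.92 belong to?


First octet: 172
Binary: 10101100
10xxxxxx -> Class B (128-191)
Class B, default mask 255.255.0.0 (/16)


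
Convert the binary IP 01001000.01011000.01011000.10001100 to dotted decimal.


01001000 = 72
01011000 = 88
01011000 = 88
10001100 = 140
IP: 72.88.88.140


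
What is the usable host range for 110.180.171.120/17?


Network: 110.180.128.0
Broadcast: 110.180.255.255
First usable = network + 1
Last usable = broadcast - 1
Range: 110.180.128.1 to 110.180.255.254


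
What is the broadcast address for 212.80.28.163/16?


Network: 212.80.0.0/16
Host bits = 16
Set all host bits to 1:
Broadcast: 212.80.255.255


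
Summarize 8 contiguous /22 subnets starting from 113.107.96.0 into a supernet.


Original prefix: /22
Number of subnets: 8 = 2^3
New prefix = 22 - 3 = 19
Supernet: 113.107.96.0/19


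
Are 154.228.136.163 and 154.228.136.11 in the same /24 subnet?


Mask: 255.255.255.0
154.228.136.163 AND mask = 154.228.136.0
154.228.136.11 AND mask = 154.228.136.0
Yes, same subnet (154.228.136.0)


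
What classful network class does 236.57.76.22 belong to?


First octet: 236
Binary: 11101100
1110xxxx -> Class D (224-239)
Class D (multicast), default mask N/A


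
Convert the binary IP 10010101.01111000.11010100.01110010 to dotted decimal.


10010101 = 149
01111000 = 120
11010100 = 212
01110010 = 114
IP: 149.120.212.114


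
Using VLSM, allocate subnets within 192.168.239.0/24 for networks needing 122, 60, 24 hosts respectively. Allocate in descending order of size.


122 hosts -> /25 (126 usable): 192.168.239.0/25
60 hosts -> /26 (62 usable): 192.168.239.128/26
24 hosts -> /27 (30 usable): 192.168.239.192/27
Allocation: 192.168.239.0/25 (122 hosts, 126 usable); 192.168.239.128/26 (60 hosts, 62 usable); 192.168.239.192/27 (24 hosts, 30 usable)


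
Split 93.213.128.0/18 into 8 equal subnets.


New prefix = 18 + 3 = 21
Each subnet has 2048 addresses
  93.213.128.0/21
  93.213.136.0/21
  93.213.144.0/21
  93.213.152.0/21
  93.213.160.0/21
  93.213.168.0/21
  93.213.176.0/21
  93.213.184.0/21
Subnets: 93.213.128.0/21, 93.213.136.0/21, 93.213.144.0/21, 93.213.152.0/21, 93.213.160.0/21, 93.213.168.0/21, 93.213.176.0/21, 93.213.184.0/21


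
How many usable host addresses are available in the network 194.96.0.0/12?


Host bits = 32 - 12 = 20
Total addresses = 2^20 = 1048576
Usable = total - 2 (network and broadcast)
Usable hosts: 1048574


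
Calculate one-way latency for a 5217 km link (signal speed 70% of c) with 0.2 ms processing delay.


Speed = 0.7 * 3e5 km/s = 210000 km/s
Propagation delay = 5217 / 210000 = 0.0248 s = 24.8429 ms
Processing delay = 0.2 ms
Total one-way latency = 25.0429 ms


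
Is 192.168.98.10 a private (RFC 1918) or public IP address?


RFC 1918 private ranges:
  10.0.0.0/8 (10.0.0.0 - 10.255.255.255)
  172.16.0.0/12 (172.16.0.0 - 172.31.255.255)
  192.168.0.0/16 (192.168.0.0 - 192.168.255.255)
Private (in 192.168.0.0/16)


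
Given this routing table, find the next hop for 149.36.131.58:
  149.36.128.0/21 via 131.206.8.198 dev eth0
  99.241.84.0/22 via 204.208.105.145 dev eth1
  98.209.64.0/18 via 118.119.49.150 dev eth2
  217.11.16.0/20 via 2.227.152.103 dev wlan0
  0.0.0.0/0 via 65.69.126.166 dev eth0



Longest prefix match for 149.36.131.58:
  /21 149.36.128.0: MATCH
  /22 99.241.84.0: no
  /18 98.209.64.0: no
  /20 217.11.16.0: no
  /0 0.0.0.0: MATCH
Selected: next-hop 131.206.8.198 via eth0 (matched /21)


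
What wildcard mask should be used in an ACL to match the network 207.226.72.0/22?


Subnet mask: 255.255.252.0
Wildcard = 255.255.255.255 - subnet mask
255 - 255 = 0
255 - 255 = 0
255 - 252 = 3
255 - 0 = 255
Wildcard: 0.0.3.255


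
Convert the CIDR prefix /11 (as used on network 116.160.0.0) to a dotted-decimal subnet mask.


/11 means 11 network bits, 21 host bits
Binary: 11111111111000000000000000000000
Mask: 255.224.0.0


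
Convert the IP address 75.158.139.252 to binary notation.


75 = 01001011
158 = 10011110
139 = 10001011
252 = 11111100
Binary: 01001011.10011110.10001011.11111100


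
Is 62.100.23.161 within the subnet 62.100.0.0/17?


Subnet network: 62.100.0.0
Test IP AND mask: 62.100.0.0
Yes, 62.100.23.161 is in 62.100.0.0/17


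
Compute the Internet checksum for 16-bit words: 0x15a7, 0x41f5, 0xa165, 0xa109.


Sum all words (with carry folding):
+ 0x15a7 = 0x15a7
+ 0x41f5 = 0x579c
+ 0xa165 = 0xf901
+ 0xa109 = 0x9a0b
One's complement: ~0x9a0b
Checksum = 0x65f4


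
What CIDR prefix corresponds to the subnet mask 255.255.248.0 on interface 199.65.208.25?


Binary: 11111111.11111111.11111000.00000000
Count leading 1s
Prefix: /21


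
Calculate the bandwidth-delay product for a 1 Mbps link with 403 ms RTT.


BDP = bandwidth * RTT
= 1 Mbps * 403 ms
= 1 * 1e6 * 403 / 1000 bits
= 403000 bits
= 50375 bytes
= 49.1943 KB
BDP = 403000 bits (50375 bytes)


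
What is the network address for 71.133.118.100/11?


IP:   01000111.10000101.01110110.01100100
Mask: 11111111.11100000.00000000.00000000
AND operation:
Net:  01000111.10000000.00000000.00000000
Network: 71.128.0.0/11


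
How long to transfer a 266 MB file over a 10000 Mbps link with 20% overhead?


Effective throughput = 10000 * (1 - 20/100) = 8000 Mbps
File size in Mb = 266 * 8 = 2128 Mb
Time = 2128 / 8000
Time = 0.266 seconds


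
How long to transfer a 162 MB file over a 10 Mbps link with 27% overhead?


Effective throughput = 10 * (1 - 27/100) = 7.3 Mbps
File size in Mb = 162 * 8 = 1296 Mb
Time = 1296 / 7.3
Time = 177.5342 seconds


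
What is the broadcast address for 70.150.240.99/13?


Network: 70.144.0.0/13
Host bits = 19
Set all host bits to 1:
Broadcast: 70.151.255.255


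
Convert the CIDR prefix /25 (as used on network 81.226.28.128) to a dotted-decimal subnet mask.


/25 means 25 network bits, 7 host bits
Binary: 11111111111111111111111110000000
Mask: 255.255.255.128


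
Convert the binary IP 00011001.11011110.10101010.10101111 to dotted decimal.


00011001 = 25
11011110 = 222
10101010 = 170
10101111 = 175
IP: 25.222.170.175


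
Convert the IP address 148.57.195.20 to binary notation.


148 = 10010100
57 = 00111001
195 = 11000011
20 = 00010100
Binary: 10010100.00111001.11000011.00010100


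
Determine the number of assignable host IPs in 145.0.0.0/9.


Host bits = 32 - 9 = 23
Total addresses = 2^23 = 8388608
Usable = total - 2 (network and broadcast)
Usable hosts: 8388606


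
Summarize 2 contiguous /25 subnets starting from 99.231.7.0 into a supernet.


Original prefix: /25
Number of subnets: 2 = 2^1
New prefix = 25 - 1 = 24
Supernet: 99.231.7.0/24


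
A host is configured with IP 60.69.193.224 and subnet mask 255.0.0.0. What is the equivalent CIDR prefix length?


Binary: 11111111.00000000.00000000.00000000
Count leading 1s
Prefix: /8


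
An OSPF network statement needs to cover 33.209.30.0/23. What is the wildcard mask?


Subnet mask: 255.255.254.0
Wildcard = 255.255.255.255 - subnet mask
255 - 255 = 0
255 - 255 = 0
255 - 254 = 1
255 - 0 = 255
Wildcard: 0.0.1.255


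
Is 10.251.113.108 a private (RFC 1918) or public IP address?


RFC 1918 private ranges:
  10.0.0.0/8 (10.0.0.0 - 10.255.255.255)
  172.16.0.0/12 (172.16.0.0 - 172.31.255.255)
  192.168.0.0/16 (192.168.0.0 - 192.168.255.255)
Private (in 10.0.0.0/8)


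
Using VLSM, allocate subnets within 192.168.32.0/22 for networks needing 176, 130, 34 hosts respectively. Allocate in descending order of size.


176 hosts -> /24 (254 usable): 192.168.32.0/24
130 hosts -> /24 (254 usable): 192.168.33.0/24
34 hosts -> /26 (62 usable): 192.168.34.0/26
Allocation: 192.168.32.0/24 (176 hosts, 254 usable); 192.168.33.0/24 (130 hosts, 254 usable); 192.168.34.0/26 (34 hosts, 62 usable)


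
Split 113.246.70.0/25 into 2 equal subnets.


New prefix = 25 + 1 = 26
Each subnet has 64 addresses
  113.246.70.0/26
  113.246.70.64/26
Subnets: 113.246.70.0/26, 113.246.70.64/26


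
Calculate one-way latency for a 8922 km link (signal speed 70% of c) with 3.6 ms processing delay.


Speed = 0.7 * 3e5 km/s = 210000 km/s
Propagation delay = 8922 / 210000 = 0.0425 s = 42.4857 ms
Processing delay = 3.6 ms
Total one-way latency = 46.0857 ms


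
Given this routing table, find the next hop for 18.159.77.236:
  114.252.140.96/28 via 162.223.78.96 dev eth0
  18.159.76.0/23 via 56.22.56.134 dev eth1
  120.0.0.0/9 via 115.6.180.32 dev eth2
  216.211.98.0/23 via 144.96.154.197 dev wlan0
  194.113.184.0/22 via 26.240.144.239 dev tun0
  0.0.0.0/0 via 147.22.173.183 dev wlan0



Longest prefix match for 18.159.77.236:
  /28 114.252.140.96: no
  /23 18.159.76.0: MATCH
  /9 120.0.0.0: no
  /23 216.211.98.0: no
  /22 194.113.184.0: no
  /0 0.0.0.0: MATCH
Selected: next-hop 56.22.56.134 via eth1 (matched /23)


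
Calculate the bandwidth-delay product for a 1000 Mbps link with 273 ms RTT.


BDP = bandwidth * RTT
= 1000 Mbps * 273 ms
= 1000 * 1e6 * 273 / 1000 bits
= 273000000 bits
= 34125000 bytes
= 33325.1953 KB
BDP = 273000000 bits (34125000 bytes)


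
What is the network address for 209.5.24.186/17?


IP:   11010001.00000101.00011000.10111010
Mask: 11111111.11111111.10000000.00000000
AND operation:
Net:  11010001.00000101.00000000.00000000
Network: 209.5.0.0/17


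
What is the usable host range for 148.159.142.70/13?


Network: 148.152.0.0
Broadcast: 148.159.255.255
First usable = network + 1
Last usable = broadcast - 1
Range: 148.152.0.1 to 148.159.255.254


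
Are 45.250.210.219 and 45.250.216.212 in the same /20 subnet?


Mask: 255.255.240.0
45.250.210.219 AND mask = 45.250.208.0
45.250.216.212 AND mask = 45.250.208.0
Yes, same subnet (45.250.208.0)


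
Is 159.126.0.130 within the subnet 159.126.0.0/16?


Subnet network: 159.126.0.0
Test IP AND mask: 159.126.0.0
Yes, 159.126.0.130 is in 159.126.0.0/16


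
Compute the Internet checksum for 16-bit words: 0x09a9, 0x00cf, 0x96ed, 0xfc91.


Sum all words (with carry folding):
+ 0x09a9 = 0x09a9
+ 0x00cf = 0x0a78
+ 0x96ed = 0xa165
+ 0xfc91 = 0x9df7
One's complement: ~0x9df7
Checksum = 0x6208


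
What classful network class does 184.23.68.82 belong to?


First octet: 184
Binary: 10111000
10xxxxxx -> Class B (128-191)
Class B, default mask 255.255.0.0 (/16)


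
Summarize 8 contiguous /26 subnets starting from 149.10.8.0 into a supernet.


Original prefix: /26
Number of subnets: 8 = 2^3
New prefix = 26 - 3 = 23
Supernet: 149.10.8.0/23


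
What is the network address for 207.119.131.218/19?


IP:   11001111.01110111.10000011.11011010
Mask: 11111111.11111111.11100000.00000000
AND operation:
Net:  11001111.01110111.10000000.00000000
Network: 207.119.128.0/19


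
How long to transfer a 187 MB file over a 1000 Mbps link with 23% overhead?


Effective throughput = 1000 * (1 - 23/100) = 770 Mbps
File size in Mb = 187 * 8 = 1496 Mb
Time = 1496 / 770
Time = 1.9429 seconds


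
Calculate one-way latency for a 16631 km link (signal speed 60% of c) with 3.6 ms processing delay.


Speed = 0.6 * 3e5 km/s = 180000 km/s
Propagation delay = 16631 / 180000 = 0.0924 s = 92.3944 ms
Processing delay = 3.6 ms
Total one-way latency = 95.9944 ms


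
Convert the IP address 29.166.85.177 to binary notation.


29 = 00011101
166 = 10100110
85 = 01010101
177 = 10110001
Binary: 00011101.10100110.01010101.10110001


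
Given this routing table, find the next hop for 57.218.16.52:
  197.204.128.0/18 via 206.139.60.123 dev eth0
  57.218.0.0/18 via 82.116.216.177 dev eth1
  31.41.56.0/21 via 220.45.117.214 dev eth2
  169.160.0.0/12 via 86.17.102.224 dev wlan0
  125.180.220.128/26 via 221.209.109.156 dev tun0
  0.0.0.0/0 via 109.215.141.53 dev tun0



Longest prefix match for 57.218.16.52:
  /18 197.204.128.0: no
  /18 57.218.0.0: MATCH
  /21 31.41.56.0: no
  /12 169.160.0.0: no
  /26 125.180.220.128: no
  /0 0.0.0.0: MATCH
Selected: next-hop 82.116.216.177 via eth1 (matched /18)


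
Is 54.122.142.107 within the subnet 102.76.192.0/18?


Subnet network: 102.76.192.0
Test IP AND mask: 54.122.128.0
No, 54.122.142.107 is not in 102.76.192.0/18


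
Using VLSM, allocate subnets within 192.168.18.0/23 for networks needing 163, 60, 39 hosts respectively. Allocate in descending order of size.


163 hosts -> /24 (254 usable): 192.168.18.0/24
60 hosts -> /26 (62 usable): 192.168.19.0/26
39 hosts -> /26 (62 usable): 192.168.19.64/26
Allocation: 192.168.18.0/24 (163 hosts, 254 usable); 192.168.19.0/26 (60 hosts, 62 usable); 192.168.19.64/26 (39 hosts, 62 usable)


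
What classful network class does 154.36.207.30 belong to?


First octet: 154
Binary: 10011010
10xxxxxx -> Class B (128-191)
Class B, default mask 255.255.0.0 (/16)


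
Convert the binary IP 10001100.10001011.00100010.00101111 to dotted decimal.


10001100 = 140
10001011 = 139
00100010 = 34
00101111 = 47
IP: 140.139.34.47


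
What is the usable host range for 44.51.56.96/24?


Network: 44.51.56.0
Broadcast: 44.51.56.255
First usable = network + 1
Last usable = broadcast - 1
Range: 44.51.56.1 to 44.51.56.254


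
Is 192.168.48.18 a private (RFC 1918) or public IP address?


RFC 1918 private ranges:
  10.0.0.0/8 (10.0.0.0 - 10.255.255.255)
  172.16.0.0/12 (172.16.0.0 - 172.31.255.255)
  192.168.0.0/16 (192.168.0.0 - 192.168.255.255)
Private (in 192.168.0.0/16)


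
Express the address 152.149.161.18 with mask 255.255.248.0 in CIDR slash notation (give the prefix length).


Binary: 11111111.11111111.11111000.00000000
Count leading 1s
Prefix: /21


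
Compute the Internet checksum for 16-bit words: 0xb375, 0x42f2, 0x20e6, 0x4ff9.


Sum all words (with carry folding):
+ 0xb375 = 0xb375
+ 0x42f2 = 0xf667
+ 0x20e6 = 0x174e
+ 0x4ff9 = 0x6747
One's complement: ~0x6747
Checksum = 0x98b8


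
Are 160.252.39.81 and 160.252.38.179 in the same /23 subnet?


Mask: 255.255.254.0
160.252.39.81 AND mask = 160.252.38.0
160.252.38.179 AND mask = 160.252.38.0
Yes, same subnet (160.252.38.0)


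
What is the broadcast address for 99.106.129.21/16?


Network: 99.106.0.0/16
Host bits = 16
Set all host bits to 1:
Broadcast: 99.106.255.255


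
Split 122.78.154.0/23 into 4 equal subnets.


New prefix = 23 + 2 = 25
Each subnet has 128 addresses
  122.78.154.0/25
  122.78.154.128/25
  122.78.155.0/25
  122.78.155.128/25
Subnets: 122.78.154.0/25, 122.78.154.128/25, 122.78.155.0/25, 122.78.155.128/25


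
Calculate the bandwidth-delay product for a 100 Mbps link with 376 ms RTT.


BDP = bandwidth * RTT
= 100 Mbps * 376 ms
= 100 * 1e6 * 376 / 1000 bits
= 37600000 bits
= 4700000 bytes
= 4589.8438 KB
BDP = 37600000 bits (4700000 bytes)


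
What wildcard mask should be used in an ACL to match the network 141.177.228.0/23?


Subnet mask: 255.255.254.0
Wildcard = 255.255.255.255 - subnet mask
255 - 255 = 0
255 - 255 = 0
255 - 254 = 1
255 - 0 = 255
Wildcard: 0.0.1.255


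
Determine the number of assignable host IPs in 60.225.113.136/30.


Host bits = 32 - 30 = 2
Total addresses = 2^2 = 4
Usable = total - 2 (network and broadcast)
Usable hosts: 2


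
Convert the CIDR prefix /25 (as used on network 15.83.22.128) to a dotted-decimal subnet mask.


/25 means 25 network bits, 7 host bits
Binary: 11111111111111111111111110000000
Mask: 255.255.255.128


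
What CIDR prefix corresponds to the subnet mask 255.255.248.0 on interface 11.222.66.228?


Binary: 11111111.11111111.11111000.00000000
Count leading 1s
Prefix: /21


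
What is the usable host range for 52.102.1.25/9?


Network: 52.0.0.0
Broadcast: 52.127.255.255
First usable = network + 1
Last usable = broadcast - 1
Range: 52.0.0.1 to 52.127.255.254


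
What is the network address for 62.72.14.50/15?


IP:   00111110.01001000.00001110.00110010
Mask: 11111111.11111110.00000000.00000000
AND operation:
Net:  00111110.01001000.00000000.00000000
Network: 62.72.0.0/15


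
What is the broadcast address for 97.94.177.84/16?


Network: 97.94.0.0/16
Host bits = 16
Set all host bits to 1:
Broadcast: 97.94.255.255


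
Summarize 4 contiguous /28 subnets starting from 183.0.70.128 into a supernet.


Original prefix: /28
Number of subnets: 4 = 2^2
New prefix = 28 - 2 = 26
Supernet: 183.0.70.128/26


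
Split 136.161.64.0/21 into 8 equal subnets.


New prefix = 21 + 3 = 24
Each subnet has 256 addresses
  136.161.64.0/24
  136.161.65.0/24
  136.161.66.0/24
  136.161.67.0/24
  136.161.68.0/24
  136.161.69.0/24
  136.161.70.0/24
  136.161.71.0/24
Subnets: 136.161.64.0/24, 136.161.65.0/24, 136.161.66.0/24, 136.161.67.0/24, 136.161.68.0/24, 136.161.69.0/24, 136.161.70.0/24, 136.161.71.0/24


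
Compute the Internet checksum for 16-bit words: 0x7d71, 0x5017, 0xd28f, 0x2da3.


Sum all words (with carry folding):
+ 0x7d71 = 0x7d71
+ 0x5017 = 0xcd88
+ 0xd28f = 0xa018
+ 0x2da3 = 0xcdbb
One's complement: ~0xcdbb
Checksum = 0x3244


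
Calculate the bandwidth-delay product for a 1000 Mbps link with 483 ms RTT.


BDP = bandwidth * RTT
= 1000 Mbps * 483 ms
= 1000 * 1e6 * 483 / 1000 bits
= 483000000 bits
= 60375000 bytes
= 58959.9609 KB
BDP = 483000000 bits (60375000 bytes)


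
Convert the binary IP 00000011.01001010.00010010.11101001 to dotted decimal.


00000011 = 3
01001010 = 74
00010010 = 18
11101001 = 233
IP: 3.74.18.233


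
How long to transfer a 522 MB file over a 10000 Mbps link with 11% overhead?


Effective throughput = 10000 * (1 - 11/100) = 8900 Mbps
File size in Mb = 522 * 8 = 4176 Mb
Time = 4176 / 8900
Time = 0.4692 seconds


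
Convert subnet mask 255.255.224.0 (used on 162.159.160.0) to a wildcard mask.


Subnet mask: 255.255.224.0
Wildcard = 255.255.255.255 - subnet mask
255 - 255 = 0
255 - 255 = 0
255 - 224 = 31
255 - 0 = 255
Wildcard: 0.0.31.255


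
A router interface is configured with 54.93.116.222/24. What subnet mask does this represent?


/24 means 24 network bits, 8 host bits
Binary: 11111111111111111111111100000000
Mask: 255.255.255.0


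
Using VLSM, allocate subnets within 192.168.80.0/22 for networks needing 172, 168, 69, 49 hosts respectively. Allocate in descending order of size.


172 hosts -> /24 (254 usable): 192.168.80.0/24
168 hosts -> /24 (254 usable): 192.168.81.0/24
69 hosts -> /25 (126 usable): 192.168.82.0/25
49 hosts -> /26 (62 usable): 192.168.82.128/26
Allocation: 192.168.80.0/24 (172 hosts, 254 usable); 192.168.81.0/24 (168 hosts, 254 usable); 192.168.82.0/25 (69 hosts, 126 usable); 192.168.82.128/26 (49 hosts, 62 usable)


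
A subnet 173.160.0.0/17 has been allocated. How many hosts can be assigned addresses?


Host bits = 32 - 17 = 15
Total addresses = 2^15 = 32768
Usable = total - 2 (network and broadcast)
Usable hosts: 32766


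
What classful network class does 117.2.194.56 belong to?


First octet: 117
Binary: 01110101
0xxxxxxx -> Class A (1-126)
Class A, default mask 255.0.0.0 (/8)


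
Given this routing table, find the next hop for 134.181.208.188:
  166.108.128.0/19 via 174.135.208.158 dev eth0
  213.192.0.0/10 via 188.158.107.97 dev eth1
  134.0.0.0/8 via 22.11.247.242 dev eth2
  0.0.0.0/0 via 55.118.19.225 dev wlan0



Longest prefix match for 134.181.208.188:
  /19 166.108.128.0: no
  /10 213.192.0.0: no
  /8 134.0.0.0: MATCH
  /0 0.0.0.0: MATCH
Selected: next-hop 22.11.247.242 via eth2 (matched /8)


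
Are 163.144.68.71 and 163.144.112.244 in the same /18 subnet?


Mask: 255.255.192.0
163.144.68.71 AND mask = 163.144.64.0
163.144.112.244 AND mask = 163.144.64.0
Yes, same subnet (163.144.64.0)


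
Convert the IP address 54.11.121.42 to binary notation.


54 = 00110110
11 = 00001011
121 = 01111001
42 = 00101010
Binary: 00110110.00001011.01111001.00101010


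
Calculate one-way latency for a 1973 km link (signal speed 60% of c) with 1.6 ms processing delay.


Speed = 0.6 * 3e5 km/s = 180000 km/s
Propagation delay = 1973 / 180000 = 0.011 s = 10.9611 ms
Processing delay = 1.6 ms
Total one-way latency = 12.5611 ms


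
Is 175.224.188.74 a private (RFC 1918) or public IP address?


RFC 1918 private ranges:
  10.0.0.0/8 (10.0.0.0 - 10.255.255.255)
  172.16.0.0/12 (172.16.0.0 - 172.31.255.255)
  192.168.0.0/16 (192.168.0.0 - 192.168.255.255)
Public (not in any RFC 1918 range)


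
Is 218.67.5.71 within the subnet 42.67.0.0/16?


Subnet network: 42.67.0.0
Test IP AND mask: 218.67.0.0
No, 218.67.5.71 is not in 42.67.0.0/16


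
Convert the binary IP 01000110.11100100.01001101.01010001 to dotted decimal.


01000110 = 70
11100100 = 228
01001101 = 77
01010001 = 81
IP: 70.228.77.81


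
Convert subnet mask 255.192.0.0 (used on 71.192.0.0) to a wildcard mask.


Subnet mask: 255.192.0.0
Wildcard = 255.255.255.255 - subnet mask
255 - 255 = 0
255 - 192 = 63
255 - 0 = 255
255 - 0 = 255
Wildcard: 0.63.255.255


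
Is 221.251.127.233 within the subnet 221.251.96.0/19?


Subnet network: 221.251.96.0
Test IP AND mask: 221.251.96.0
Yes, 221.251.127.233 is in 221.251.96.0/19


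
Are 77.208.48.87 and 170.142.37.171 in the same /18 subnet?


Mask: 255.255.192.0
77.208.48.87 AND mask = 77.208.0.0
170.142.37.171 AND mask = 170.142.0.0
No, different subnets (77.208.0.0 vs 170.142.0.0)


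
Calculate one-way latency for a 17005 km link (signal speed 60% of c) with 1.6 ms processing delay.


Speed = 0.6 * 3e5 km/s = 180000 km/s
Propagation delay = 17005 / 180000 = 0.0945 s = 94.4722 ms
Processing delay = 1.6 ms
Total one-way latency = 96.0722 ms


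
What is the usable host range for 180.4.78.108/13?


Network: 180.0.0.0
Broadcast: 180.7.255.255
First usable = network + 1
Last usable = broadcast - 1
Range: 180.0.0.1 to 180.7.255.254


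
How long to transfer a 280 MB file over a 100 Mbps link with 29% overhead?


Effective throughput = 100 * (1 - 29/100) = 71 Mbps
File size in Mb = 280 * 8 = 2240 Mb
Time = 2240 / 71
Time = 31.5493 seconds


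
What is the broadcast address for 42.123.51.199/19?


Network: 42.123.32.0/19
Host bits = 13
Set all host bits to 1:
Broadcast: 42.123.63.255


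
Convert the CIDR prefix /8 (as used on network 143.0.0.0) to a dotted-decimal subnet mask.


/8 means 8 network bits, 24 host bits
Binary: 11111111000000000000000000000000
Mask: 255.0.0.0


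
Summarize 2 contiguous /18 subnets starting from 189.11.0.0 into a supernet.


Original prefix: /18
Number of subnets: 2 = 2^1
New prefix = 18 - 1 = 17
Supernet: 189.11.0.0/17


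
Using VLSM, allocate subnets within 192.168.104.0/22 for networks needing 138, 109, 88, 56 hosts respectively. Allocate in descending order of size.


138 hosts -> /24 (254 usable): 192.168.104.0/24
109 hosts -> /25 (126 usable): 192.168.105.0/25
88 hosts -> /25 (126 usable): 192.168.105.128/25
56 hosts -> /26 (62 usable): 192.168.106.0/26
Allocation: 192.168.104.0/24 (138 hosts, 254 usable); 192.168.105.0/25 (109 hosts, 126 usable); 192.168.105.128/25 (88 hosts, 126 usable); 192.168.106.0/26 (56 hosts, 62 usable)


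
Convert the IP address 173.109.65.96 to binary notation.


173 = 10101101
109 = 01101101
65 = 01000001
96 = 01100000
Binary: 10101101.01101101.01000001.01100000


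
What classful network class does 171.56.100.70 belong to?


First octet: 171
Binary: 10101011
10xxxxxx -> Class B (128-191)
Class B, default mask 255.255.0.0 (/16)


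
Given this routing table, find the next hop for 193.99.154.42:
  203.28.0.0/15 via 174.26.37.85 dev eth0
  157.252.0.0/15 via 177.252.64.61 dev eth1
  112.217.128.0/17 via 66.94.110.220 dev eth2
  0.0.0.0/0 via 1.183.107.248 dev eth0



Longest prefix match for 193.99.154.42:
  /15 203.28.0.0: no
  /15 157.252.0.0: no
  /17 112.217.128.0: no
  /0 0.0.0.0: MATCH
Selected: next-hop 1.183.107.248 via eth0 (matched /0)


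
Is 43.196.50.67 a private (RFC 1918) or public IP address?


RFC 1918 private ranges:
  10.0.0.0/8 (10.0.0.0 - 10.255.255.255)
  172.16.0.0/12 (172.16.0.0 - 172.31.255.255)
  192.168.0.0/16 (192.168.0.0 - 192.168.255.255)
Public (not in any RFC 1918 range)


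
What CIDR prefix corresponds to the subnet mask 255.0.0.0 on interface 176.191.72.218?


Binary: 11111111.00000000.00000000.00000000
Count leading 1s
Prefix: /8


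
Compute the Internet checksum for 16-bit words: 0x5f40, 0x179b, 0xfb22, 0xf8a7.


Sum all words (with carry folding):
+ 0x5f40 = 0x5f40
+ 0x179b = 0x76db
+ 0xfb22 = 0x71fe
+ 0xf8a7 = 0x6aa6
One's complement: ~0x6aa6
Checksum = 0x9559


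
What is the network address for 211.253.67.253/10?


IP:   11010011.11111101.01000011.11111101
Mask: 11111111.11000000.00000000.00000000
AND operation:
Net:  11010011.11000000.00000000.00000000
Network: 211.192.0.0/10


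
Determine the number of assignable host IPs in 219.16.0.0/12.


Host bits = 32 - 12 = 20
Total addresses = 2^20 = 1048576
Usable = total - 2 (network and broadcast)
Usable hosts: 1048574


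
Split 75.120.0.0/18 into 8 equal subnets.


New prefix = 18 + 3 = 21
Each subnet has 2048 addresses
  75.120.0.0/21
  75.120.8.0/21
  75.120.16.0/21
  75.120.24.0/21
  75.120.32.0/21
  75.120.40.0/21
  75.120.48.0/21
  75.120.56.0/21
Subnets: 75.120.0.0/21, 75.120.8.0/21, 75.120.16.0/21, 75.120.24.0/21, 75.120.32.0/21, 75.120.40.0/21, 75.120.48.0/21, 75.120.56.0/21


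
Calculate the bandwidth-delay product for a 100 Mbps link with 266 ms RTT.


BDP = bandwidth * RTT
= 100 Mbps * 266 ms
= 100 * 1e6 * 266 / 1000 bits
= 26600000 bits
= 3325000 bytes
= 3247.0703 KB
BDP = 26600000 bits (3325000 bytes)


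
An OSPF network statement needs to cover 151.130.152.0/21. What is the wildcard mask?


Subnet mask: 255.255.248.0
Wildcard = 255.255.255.255 - subnet mask
255 - 255 = 0
255 - 255 = 0
255 - 248 = 7
255 - 0 = 255
Wildcard: 0.0.7.255


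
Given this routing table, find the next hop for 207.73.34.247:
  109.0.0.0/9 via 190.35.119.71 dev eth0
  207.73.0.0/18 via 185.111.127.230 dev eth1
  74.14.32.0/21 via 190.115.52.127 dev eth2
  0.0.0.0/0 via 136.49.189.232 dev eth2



Longest prefix match for 207.73.34.247:
  /9 109.0.0.0: no
  /18 207.73.0.0: MATCH
  /21 74.14.32.0: no
  /0 0.0.0.0: MATCH
Selected: next-hop 185.111.127.230 via eth1 (matched /18)


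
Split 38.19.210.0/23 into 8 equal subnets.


New prefix = 23 + 3 = 26
Each subnet has 64 addresses
  38.19.210.0/26
  38.19.210.64/26
  38.19.210.128/26
  38.19.210.192/26
  38.19.211.0/26
  38.19.211.64/26
  38.19.211.128/26
  38.19.211.192/26
Subnets: 38.19.210.0/26, 38.19.210.64/26, 38.19.210.128/26, 38.19.210.192/26, 38.19.211.0/26, 38.19.211.64/26, 38.19.211.128/26, 38.19.211.192/26


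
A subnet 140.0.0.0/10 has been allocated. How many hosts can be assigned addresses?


Host bits = 32 - 10 = 22
Total addresses = 2^22 = 4194304
Usable = total - 2 (network and broadcast)
Usable hosts: 4194302


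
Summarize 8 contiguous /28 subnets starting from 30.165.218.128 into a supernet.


Original prefix: /28
Number of subnets: 8 = 2^3
New prefix = 28 - 3 = 25
Supernet: 30.165.218.128/25


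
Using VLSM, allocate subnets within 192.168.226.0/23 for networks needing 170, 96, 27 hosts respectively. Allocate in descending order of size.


170 hosts -> /24 (254 usable): 192.168.226.0/24
96 hosts -> /25 (126 usable): 192.168.227.0/25
27 hosts -> /27 (30 usable): 192.168.227.128/27
Allocation: 192.168.226.0/24 (170 hosts, 254 usable); 192.168.227.0/25 (96 hosts, 126 usable); 192.168.227.128/27 (27 hosts, 30 usable)


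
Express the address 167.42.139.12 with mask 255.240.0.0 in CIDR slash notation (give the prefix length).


Binary: 11111111.11110000.00000000.00000000
Count leading 1s
Prefix: /12


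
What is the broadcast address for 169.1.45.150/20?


Network: 169.1.32.0/20
Host bits = 12
Set all host bits to 1:
Broadcast: 169.1.47.255


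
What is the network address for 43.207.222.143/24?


IP:   00101011.11001111.11011110.10001111
Mask: 11111111.11111111.11111111.00000000
AND operation:
Net:  00101011.11001111.11011110.00000000
Network: 43.207.222.0/24


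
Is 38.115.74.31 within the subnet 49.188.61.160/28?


Subnet network: 49.188.61.160
Test IP AND mask: 38.115.74.16
No, 38.115.74.31 is not in 49.188.61.160/28


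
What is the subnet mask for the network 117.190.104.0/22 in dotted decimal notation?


/22 means 22 network bits, 10 host bits
Binary: 11111111111111111111110000000000
Mask: 255.255.252.0


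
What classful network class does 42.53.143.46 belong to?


First octet: 42
Binary: 00101010
0xxxxxxx -> Class A (1-126)
Class A, default mask 255.0.0.0 (/8)


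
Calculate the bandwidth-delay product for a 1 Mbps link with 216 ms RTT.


BDP = bandwidth * RTT
= 1 Mbps * 216 ms
= 1 * 1e6 * 216 / 1000 bits
= 216000 bits
= 27000 bytes
= 26.3672 KB
BDP = 216000 bits (27000 bytes)


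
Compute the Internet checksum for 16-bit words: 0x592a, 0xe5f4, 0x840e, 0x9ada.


Sum all words (with carry folding):
+ 0x592a = 0x592a
+ 0xe5f4 = 0x3f1f
+ 0x840e = 0xc32d
+ 0x9ada = 0x5e08
One's complement: ~0x5e08
Checksum = 0xa1f7


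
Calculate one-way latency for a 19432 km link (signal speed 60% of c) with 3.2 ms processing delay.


Speed = 0.6 * 3e5 km/s = 180000 km/s
Propagation delay = 19432 / 180000 = 0.108 s = 107.9556 ms
Processing delay = 3.2 ms
Total one-way latency = 111.1556 ms


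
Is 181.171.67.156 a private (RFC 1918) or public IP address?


RFC 1918 private ranges:
  10.0.0.0/8 (10.0.0.0 - 10.255.255.255)
  172.16.0.0/12 (172.16.0.0 - 172.31.255.255)
  192.168.0.0/16 (192.168.0.0 - 192.168.255.255)
Public (not in any RFC 1918 range)


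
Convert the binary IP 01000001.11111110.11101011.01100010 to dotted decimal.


01000001 = 65
11111110 = 254
11101011 = 235
01100010 = 98
IP: 65.254.235.98


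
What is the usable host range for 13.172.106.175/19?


Network: 13.172.96.0
Broadcast: 13.172.127.255
First usable = network + 1
Last usable = broadcast - 1
Range: 13.172.96.1 to 13.172.127.254


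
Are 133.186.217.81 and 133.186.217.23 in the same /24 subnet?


Mask: 255.255.255.0
133.186.217.81 AND mask = 133.186.217.0
133.186.217.23 AND mask = 133.186.217.0
Yes, same subnet (133.186.217.0)


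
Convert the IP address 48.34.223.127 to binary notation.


48 = 00110000
34 = 00100010
223 = 11011111
127 = 01111111
Binary: 00110000.00100010.11011111.01111111


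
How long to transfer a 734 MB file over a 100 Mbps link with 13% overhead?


Effective throughput = 100 * (1 - 13/100) = 87 Mbps
File size in Mb = 734 * 8 = 5872 Mb
Time = 5872 / 87
Time = 67.4943 seconds


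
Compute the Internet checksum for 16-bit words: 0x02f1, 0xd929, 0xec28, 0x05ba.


Sum all words (with carry folding):
+ 0x02f1 = 0x02f1
+ 0xd929 = 0xdc1a
+ 0xec28 = 0xc843
+ 0x05ba = 0xcdfd
One's complement: ~0xcdfd
Checksum = 0x3202


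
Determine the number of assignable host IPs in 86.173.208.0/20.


Host bits = 32 - 20 = 12
Total addresses = 2^12 = 4096
Usable = total - 2 (network and broadcast)
Usable hosts: 4094


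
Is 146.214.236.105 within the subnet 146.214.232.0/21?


Subnet network: 146.214.232.0
Test IP AND mask: 146.214.232.0
Yes, 146.214.236.105 is in 146.214.232.0/21


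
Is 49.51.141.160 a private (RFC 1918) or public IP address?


RFC 1918 private ranges:
  10.0.0.0/8 (10.0.0.0 - 10.255.255.255)
  172.16.0.0/12 (172.16.0.0 - 172.31.255.255)
  192.168.0.0/16 (192.168.0.0 - 192.168.255.255)
Public (not in any RFC 1918 range)


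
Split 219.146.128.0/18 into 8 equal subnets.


New prefix = 18 + 3 = 21
Each subnet has 2048 addresses
  219.146.128.0/21
  219.146.136.0/21
  219.146.144.0/21
  219.146.152.0/21
  219.146.160.0/21
  219.146.168.0/21
  219.146.176.0/21
  219.146.184.0/21
Subnets: 219.146.128.0/21, 219.146.136.0/21, 219.146.144.0/21, 219.146.152.0/21, 219.146.160.0/21, 219.146.168.0/21, 219.146.176.0/21, 219.146.184.0/21


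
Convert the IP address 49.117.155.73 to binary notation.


49 = 00110001
117 = 01110101
155 = 10011011
73 = 01001001
Binary: 00110001.01110101.10011011.01001001


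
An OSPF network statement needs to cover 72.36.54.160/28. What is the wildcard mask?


Subnet mask: 255.255.255.240
Wildcard = 255.255.255.255 - subnet mask
255 - 255 = 0
255 - 255 = 0
255 - 255 = 0
255 - 240 = 15
Wildcard: 0.0.0.15


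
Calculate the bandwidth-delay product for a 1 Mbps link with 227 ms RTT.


BDP = bandwidth * RTT
= 1 Mbps * 227 ms
= 1 * 1e6 * 227 / 1000 bits
= 227000 bits
= 28375 bytes
= 27.71 KB
BDP = 227000 bits (28375 bytes)


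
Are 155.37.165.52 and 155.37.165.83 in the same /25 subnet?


Mask: 255.255.255.128
155.37.165.52 AND mask = 155.37.165.0
155.37.165.83 AND mask = 155.37.165.0
Yes, same subnet (155.37.165.0)


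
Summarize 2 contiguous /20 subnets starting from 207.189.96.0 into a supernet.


Original prefix: /20
Number of subnets: 2 = 2^1
New prefix = 20 - 1 = 19
Supernet: 207.189.96.0/19


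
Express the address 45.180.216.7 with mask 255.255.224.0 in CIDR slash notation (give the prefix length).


Binary: 11111111.11111111.11100000.00000000
Count leading 1s
Prefix: /19


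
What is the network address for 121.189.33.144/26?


IP:   01111001.10111101.00100001.10010000
Mask: 11111111.11111111.11111111.11000000
AND operation:
Net:  01111001.10111101.00100001.10000000
Network: 121.189.33.128/26


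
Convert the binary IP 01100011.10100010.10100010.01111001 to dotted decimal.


01100011 = 99
10100010 = 162
10100010 = 162
01111001 = 121
IP: 99.162.162.121


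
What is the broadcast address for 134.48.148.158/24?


Network: 134.48.148.0/24
Host bits = 8
Set all host bits to 1:
Broadcast: 134.48.148.255


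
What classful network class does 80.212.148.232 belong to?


First octet: 80
Binary: 01010000
0xxxxxxx -> Class A (1-126)
Class A, default mask 255.0.0.0 (/8)


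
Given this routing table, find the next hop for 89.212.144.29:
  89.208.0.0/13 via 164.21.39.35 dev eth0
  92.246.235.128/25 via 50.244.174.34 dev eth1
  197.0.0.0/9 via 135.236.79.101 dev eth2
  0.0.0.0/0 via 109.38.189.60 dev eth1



Longest prefix match for 89.212.144.29:
  /13 89.208.0.0: MATCH
  /25 92.246.235.128: no
  /9 197.0.0.0: no
  /0 0.0.0.0: MATCH
Selected: next-hop 164.21.39.35 via eth0 (matched /13)


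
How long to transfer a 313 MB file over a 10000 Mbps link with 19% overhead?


Effective throughput = 10000 * (1 - 19/100) = 8100.0 Mbps
File size in Mb = 313 * 8 = 2504 Mb
Time = 2504 / 8100.0
Time = 0.3091 seconds


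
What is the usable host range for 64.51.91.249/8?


Network: 64.0.0.0
Broadcast: 64.255.255.255
First usable = network + 1
Last usable = broadcast - 1
Range: 64.0.0.1 to 64.255.255.254


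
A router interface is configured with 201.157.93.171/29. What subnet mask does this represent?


/29 means 29 network bits, 3 host bits
Binary: 11111111111111111111111111111000
Mask: 255.255.255.248


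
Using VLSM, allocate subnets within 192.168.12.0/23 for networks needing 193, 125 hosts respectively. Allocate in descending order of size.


193 hosts -> /24 (254 usable): 192.168.12.0/24
125 hosts -> /25 (126 usable): 192.168.13.0/25
Allocation: 192.168.12.0/24 (193 hosts, 254 usable); 192.168.13.0/25 (125 hosts, 126 usable)


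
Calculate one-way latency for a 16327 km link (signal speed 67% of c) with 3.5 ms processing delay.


Speed = 0.67 * 3e5 km/s = 201000 km/s
Propagation delay = 16327 / 201000 = 0.0812 s = 81.2289 ms
Processing delay = 3.5 ms
Total one-way latency = 84.7289 ms


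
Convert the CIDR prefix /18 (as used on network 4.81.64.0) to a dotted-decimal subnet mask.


/18 means 18 network bits, 14 host bits
Binary: 11111111111111111100000000000000
Mask: 255.255.192.0


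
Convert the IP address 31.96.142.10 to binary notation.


31 = 00011111
96 = 01100000
142 = 10001110
10 = 00001010
Binary: 00011111.01100000.10001110.00001010


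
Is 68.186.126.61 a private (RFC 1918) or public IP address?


RFC 1918 private ranges:
  10.0.0.0/8 (10.0.0.0 - 10.255.255.255)
  172.16.0.0/12 (172.16.0.0 - 172.31.255.255)
  192.168.0.0/16 (192.168.0.0 - 192.168.255.255)
Public (not in any RFC 1918 range)


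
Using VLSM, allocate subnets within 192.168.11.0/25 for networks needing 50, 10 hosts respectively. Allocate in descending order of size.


50 hosts -> /26 (62 usable): 192.168.11.0/26
10 hosts -> /28 (14 usable): 192.168.11.64/28
Allocation: 192.168.11.0/26 (50 hosts, 62 usable); 192.168.11.64/28 (10 hosts, 14 usable)
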